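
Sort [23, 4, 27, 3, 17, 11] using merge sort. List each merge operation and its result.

Divide and conquer:
  Merge [4] + [27] -> [4, 27]
  Merge [23] + [4, 27] -> [4, 23, 27]
  Merge [17] + [11] -> [11, 17]
  Merge [3] + [11, 17] -> [3, 11, 17]
  Merge [4, 23, 27] + [3, 11, 17] -> [3, 4, 11, 17, 23, 27]


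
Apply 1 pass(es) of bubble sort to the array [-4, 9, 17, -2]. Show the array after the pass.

After pass 1: [-4, 9, -2, 17] (1 swaps)
Total swaps: 1


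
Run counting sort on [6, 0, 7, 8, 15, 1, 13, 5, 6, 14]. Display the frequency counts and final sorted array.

Count array: [1, 1, 0, 0, 0, 1, 2, 1, 1, 0, 0, 0, 0, 1, 1, 1]
(count[i] = number of elements equal to i)
Cumulative count: [1, 2, 2, 2, 2, 3, 5, 6, 7, 7, 7, 7, 7, 8, 9, 10]
Sorted: [0, 1, 5, 6, 6, 7, 8, 13, 14, 15]


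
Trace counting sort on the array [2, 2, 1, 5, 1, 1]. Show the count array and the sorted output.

Count array: [0, 3, 2, 0, 0, 1]
(count[i] = number of elements equal to i)
Cumulative count: [0, 3, 5, 5, 5, 6]
Sorted: [1, 1, 1, 2, 2, 5]


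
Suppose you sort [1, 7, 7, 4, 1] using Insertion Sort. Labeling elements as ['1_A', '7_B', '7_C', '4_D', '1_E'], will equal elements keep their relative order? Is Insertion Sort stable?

Trace Insertion Sort on the labeled array (the key is the number; the letter only tracks identity):
  Insert 7_B at index 1: [1_A, 7_B, 7_C, 4_D, 1_E]
  Insert 7_C at index 2: [1_A, 7_B, 7_C, 4_D, 1_E]
  Insert 4_D at index 1: [1_A, 4_D, 7_B, 7_C, 1_E]
  Insert 1_E at index 1: [1_A, 1_E, 4_D, 7_B, 7_C]
Final order: [1_A, 1_E, 4_D, 7_B, 7_C]
Equal keys:
  value 1: originally 1_A, 1_E; after sorting 1_A, 1_E -> order preserved
  value 7: originally 7_B, 7_C; after sorting 7_B, 7_C -> order preserved
All equal keys kept their original relative order. Insertion Sort is stable: elements are shifted only while they are strictly greater than the key, so a key is inserted after any equal elements already placed.
Answer: Stable


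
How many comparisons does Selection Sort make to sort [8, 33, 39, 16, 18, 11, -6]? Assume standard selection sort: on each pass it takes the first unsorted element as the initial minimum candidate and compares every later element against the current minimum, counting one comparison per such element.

Pass 1: scan indices 1..6 for the minimum = 6 comparison(s); min is -6, place at index 0 -> [-6, 33, 39, 16, 18, 11, 8]
Pass 2: scan indices 2..6 for the minimum = 5 comparison(s); min is 8, place at index 1 -> [-6, 8, 39, 16, 18, 11, 33]
Pass 3: scan indices 3..6 for the minimum = 4 comparison(s); min is 11, place at index 2 -> [-6, 8, 11, 16, 18, 39, 33]
Pass 4: scan indices 4..6 for the minimum = 3 comparison(s); min is 16, place at index 3 -> [-6, 8, 11, 16, 18, 39, 33]
Pass 5: scan indices 5..6 for the minimum = 2 comparison(s); min is 18, place at index 4 -> [-6, 8, 11, 16, 18, 39, 33]
Pass 6: scan indices 6..6 for the minimum = 1 comparison(s); min is 33, place at index 5 -> [-6, 8, 11, 16, 18, 33, 39]
Selection sort always scans the whole unsorted suffix, so the count is (n-1) + (n-2) + ... + 1 = n(n-1)/2 = 7*6/2 = 21 regardless of the input order.
Total comparisons: 6 + 5 + 4 + 3 + 2 + 1 = 21


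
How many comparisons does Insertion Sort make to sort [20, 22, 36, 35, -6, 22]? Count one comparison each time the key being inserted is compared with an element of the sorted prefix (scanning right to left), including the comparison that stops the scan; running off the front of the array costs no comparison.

Insert 22: 20 <= 22 (stop) = 1 comparison(s) -> [20, 22, 36, 35, -6, 22]
Insert 36: 22 <= 36 (stop) = 1 comparison(s) -> [20, 22, 36, 35, -6, 22]
Insert 35: 36 > 35 (shift), 22 <= 35 (stop) = 2 comparison(s) -> [20, 22, 35, 36, -6, 22]
Insert -6: 36 > -6 (shift), 35 > -6 (shift), 22 > -6 (shift), 20 > -6 (shift), reached front = 4 comparison(s) -> [-6, 20, 22, 35, 36, 22]
Insert 22: 36 > 22 (shift), 35 > 22 (shift), 22 <= 22 (stop) = 3 comparison(s) -> [-6, 20, 22, 22, 35, 36]
Total comparisons: 1 + 1 + 2 + 4 + 3 = 11


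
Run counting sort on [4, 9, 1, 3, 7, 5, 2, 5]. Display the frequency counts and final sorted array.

Count array: [0, 1, 1, 1, 1, 2, 0, 1, 0, 1]
(count[i] = number of elements equal to i)
Cumulative count: [0, 1, 2, 3, 4, 6, 6, 7, 7, 8]
Sorted: [1, 2, 3, 4, 5, 5, 7, 9]


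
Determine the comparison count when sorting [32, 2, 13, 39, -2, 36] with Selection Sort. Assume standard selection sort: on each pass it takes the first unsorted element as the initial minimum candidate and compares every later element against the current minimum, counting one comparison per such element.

Pass 1: scan indices 1..5 for the minimum = 5 comparison(s); min is -2, place at index 0 -> [-2, 2, 13, 39, 32, 36]
Pass 2: scan indices 2..5 for the minimum = 4 comparison(s); min is 2, place at index 1 -> [-2, 2, 13, 39, 32, 36]
Pass 3: scan indices 3..5 for the minimum = 3 comparison(s); min is 13, place at index 2 -> [-2, 2, 13, 39, 32, 36]
Pass 4: scan indices 4..5 for the minimum = 2 comparison(s); min is 32, place at index 3 -> [-2, 2, 13, 32, 39, 36]
Pass 5: scan indices 5..5 for the minimum = 1 comparison(s); min is 36, place at index 4 -> [-2, 2, 13, 32, 36, 39]
Selection sort always scans the whole unsorted suffix, so the count is (n-1) + (n-2) + ... + 1 = n(n-1)/2 = 6*5/2 = 15 regardless of the input order.
Total comparisons: 5 + 4 + 3 + 2 + 1 = 15


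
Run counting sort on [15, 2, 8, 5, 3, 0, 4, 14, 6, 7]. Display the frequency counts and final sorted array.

Count array: [1, 0, 1, 1, 1, 1, 1, 1, 1, 0, 0, 0, 0, 0, 1, 1]
(count[i] = number of elements equal to i)
Cumulative count: [1, 1, 2, 3, 4, 5, 6, 7, 8, 8, 8, 8, 8, 8, 9, 10]
Sorted: [0, 2, 3, 4, 5, 6, 7, 8, 14, 15]


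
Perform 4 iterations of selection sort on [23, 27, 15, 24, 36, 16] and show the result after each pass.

Pass 1: Select minimum 15 at index 2, swap -> [15, 27, 23, 24, 36, 16]
Pass 2: Select minimum 16 at index 5, swap -> [15, 16, 23, 24, 36, 27]
Pass 3: Select minimum 23 at index 2, swap -> [15, 16, 23, 24, 36, 27]
Pass 4: Select minimum 24 at index 3, swap -> [15, 16, 23, 24, 36, 27]


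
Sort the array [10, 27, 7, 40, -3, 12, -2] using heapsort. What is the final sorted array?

Build heap: [40, 27, 12, 10, -3, 7, -2]
Extract 40: [27, 10, 12, -2, -3, 7, 40]
Extract 27: [12, 10, 7, -2, -3, 27, 40]
Extract 12: [10, -2, 7, -3, 12, 27, 40]
Extract 10: [7, -2, -3, 10, 12, 27, 40]
Extract 7: [-2, -3, 7, 10, 12, 27, 40]
Extract -2: [-3, -2, 7, 10, 12, 27, 40]


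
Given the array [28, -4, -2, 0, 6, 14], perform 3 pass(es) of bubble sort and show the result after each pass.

After pass 1: [-4, -2, 0, 6, 14, 28] (5 swaps)
After pass 2: [-4, -2, 0, 6, 14, 28] (0 swaps)
After pass 3: [-4, -2, 0, 6, 14, 28] (0 swaps)
Total swaps: 5


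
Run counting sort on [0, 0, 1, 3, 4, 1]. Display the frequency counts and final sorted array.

Count array: [2, 2, 0, 1, 1]
(count[i] = number of elements equal to i)
Cumulative count: [2, 4, 4, 5, 6]
Sorted: [0, 0, 1, 1, 3, 4]


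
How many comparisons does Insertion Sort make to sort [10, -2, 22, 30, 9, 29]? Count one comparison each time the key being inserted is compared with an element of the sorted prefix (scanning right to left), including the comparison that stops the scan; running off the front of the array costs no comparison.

Insert -2: 10 > -2 (shift), reached front = 1 comparison(s) -> [-2, 10, 22, 30, 9, 29]
Insert 22: 10 <= 22 (stop) = 1 comparison(s) -> [-2, 10, 22, 30, 9, 29]
Insert 30: 22 <= 30 (stop) = 1 comparison(s) -> [-2, 10, 22, 30, 9, 29]
Insert 9: 30 > 9 (shift), 22 > 9 (shift), 10 > 9 (shift), -2 <= 9 (stop) = 4 comparison(s) -> [-2, 9, 10, 22, 30, 29]
Insert 29: 30 > 29 (shift), 22 <= 29 (stop) = 2 comparison(s) -> [-2, 9, 10, 22, 29, 30]
Total comparisons: 1 + 1 + 1 + 4 + 2 = 9


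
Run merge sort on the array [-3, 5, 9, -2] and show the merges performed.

Divide and conquer:
  Merge [-3] + [5] -> [-3, 5]
  Merge [9] + [-2] -> [-2, 9]
  Merge [-3, 5] + [-2, 9] -> [-3, -2, 5, 9]


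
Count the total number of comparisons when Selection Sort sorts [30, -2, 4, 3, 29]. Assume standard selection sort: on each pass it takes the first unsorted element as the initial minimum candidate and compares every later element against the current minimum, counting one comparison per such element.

Pass 1: scan indices 1..4 for the minimum = 4 comparison(s); min is -2, place at index 0 -> [-2, 30, 4, 3, 29]
Pass 2: scan indices 2..4 for the minimum = 3 comparison(s); min is 3, place at index 1 -> [-2, 3, 4, 30, 29]
Pass 3: scan indices 3..4 for the minimum = 2 comparison(s); min is 4, place at index 2 -> [-2, 3, 4, 30, 29]
Pass 4: scan indices 4..4 for the minimum = 1 comparison(s); min is 29, place at index 3 -> [-2, 3, 4, 29, 30]
Selection sort always scans the whole unsorted suffix, so the count is (n-1) + (n-2) + ... + 1 = n(n-1)/2 = 5*4/2 = 10 regardless of the input order.
Total comparisons: 4 + 3 + 2 + 1 = 10


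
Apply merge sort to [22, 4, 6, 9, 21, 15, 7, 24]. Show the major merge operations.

Divide and conquer:
  Merge [22] + [4] -> [4, 22]
  Merge [6] + [9] -> [6, 9]
  Merge [4, 22] + [6, 9] -> [4, 6, 9, 22]
  Merge [21] + [15] -> [15, 21]
  Merge [7] + [24] -> [7, 24]
  Merge [15, 21] + [7, 24] -> [7, 15, 21, 24]
  Merge [4, 6, 9, 22] + [7, 15, 21, 24] -> [4, 6, 7, 9, 15, 21, 22, 24]


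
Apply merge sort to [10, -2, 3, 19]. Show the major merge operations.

Divide and conquer:
  Merge [10] + [-2] -> [-2, 10]
  Merge [3] + [19] -> [3, 19]
  Merge [-2, 10] + [3, 19] -> [-2, 3, 10, 19]


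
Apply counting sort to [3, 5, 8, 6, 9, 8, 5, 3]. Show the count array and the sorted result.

Count array: [0, 0, 0, 2, 0, 2, 1, 0, 2, 1]
(count[i] = number of elements equal to i)
Cumulative count: [0, 0, 0, 2, 2, 4, 5, 5, 7, 8]
Sorted: [3, 3, 5, 5, 6, 8, 8, 9]


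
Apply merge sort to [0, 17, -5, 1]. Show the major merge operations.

Divide and conquer:
  Merge [0] + [17] -> [0, 17]
  Merge [-5] + [1] -> [-5, 1]
  Merge [0, 17] + [-5, 1] -> [-5, 0, 1, 17]


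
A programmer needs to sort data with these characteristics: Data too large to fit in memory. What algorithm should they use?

Best choice: External merge sort
Reason: Minimizes disk I/O by sequential reads/writes


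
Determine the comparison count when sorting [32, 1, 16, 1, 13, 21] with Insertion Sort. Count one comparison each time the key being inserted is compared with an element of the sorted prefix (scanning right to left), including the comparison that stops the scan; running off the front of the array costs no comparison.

Insert 1: 32 > 1 (shift), reached front = 1 comparison(s) -> [1, 32, 16, 1, 13, 21]
Insert 16: 32 > 16 (shift), 1 <= 16 (stop) = 2 comparison(s) -> [1, 16, 32, 1, 13, 21]
Insert 1: 32 > 1 (shift), 16 > 1 (shift), 1 <= 1 (stop) = 3 comparison(s) -> [1, 1, 16, 32, 13, 21]
Insert 13: 32 > 13 (shift), 16 > 13 (shift), 1 <= 13 (stop) = 3 comparison(s) -> [1, 1, 13, 16, 32, 21]
Insert 21: 32 > 21 (shift), 16 <= 21 (stop) = 2 comparison(s) -> [1, 1, 13, 16, 21, 32]
Total comparisons: 1 + 2 + 3 + 3 + 2 = 11


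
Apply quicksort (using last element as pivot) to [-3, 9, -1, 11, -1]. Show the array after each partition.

Partition 1: pivot=-1 at index 2 -> [-3, -1, -1, 11, 9]
Partition 2: pivot=-1 at index 1 -> [-3, -1, -1, 11, 9]
Partition 3: pivot=9 at index 3 -> [-3, -1, -1, 9, 11]


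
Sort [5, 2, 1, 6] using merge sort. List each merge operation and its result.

Divide and conquer:
  Merge [5] + [2] -> [2, 5]
  Merge [1] + [6] -> [1, 6]
  Merge [2, 5] + [1, 6] -> [1, 2, 5, 6]


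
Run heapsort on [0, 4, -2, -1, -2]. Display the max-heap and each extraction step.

Build heap: [4, 0, -2, -1, -2]
Extract 4: [0, -1, -2, -2, 4]
Extract 0: [-1, -2, -2, 0, 4]
Extract -1: [-2, -2, -1, 0, 4]
Extract -2: [-2, -2, -1, 0, 4]


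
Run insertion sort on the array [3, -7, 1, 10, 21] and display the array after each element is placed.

First element 3 is already 'sorted'
Insert -7: shifted 1 elements -> [-7, 3, 1, 10, 21]
Insert 1: shifted 1 elements -> [-7, 1, 3, 10, 21]
Insert 10: shifted 0 elements -> [-7, 1, 3, 10, 21]
Insert 21: shifted 0 elements -> [-7, 1, 3, 10, 21]


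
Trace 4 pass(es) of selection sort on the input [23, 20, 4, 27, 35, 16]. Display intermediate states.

Pass 1: Select minimum 4 at index 2, swap -> [4, 20, 23, 27, 35, 16]
Pass 2: Select minimum 16 at index 5, swap -> [4, 16, 23, 27, 35, 20]
Pass 3: Select minimum 20 at index 5, swap -> [4, 16, 20, 27, 35, 23]
Pass 4: Select minimum 23 at index 5, swap -> [4, 16, 20, 23, 35, 27]


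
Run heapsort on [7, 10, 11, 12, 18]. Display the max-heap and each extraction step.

Build heap: [18, 12, 11, 7, 10]
Extract 18: [12, 10, 11, 7, 18]
Extract 12: [11, 10, 7, 12, 18]
Extract 11: [10, 7, 11, 12, 18]
Extract 10: [7, 10, 11, 12, 18]


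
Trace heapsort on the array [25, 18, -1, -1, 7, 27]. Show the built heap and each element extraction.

Build heap: [27, 18, 25, -1, 7, -1]
Extract 27: [25, 18, -1, -1, 7, 27]
Extract 25: [18, 7, -1, -1, 25, 27]
Extract 18: [7, -1, -1, 18, 25, 27]
Extract 7: [-1, -1, 7, 18, 25, 27]
Extract -1: [-1, -1, 7, 18, 25, 27]


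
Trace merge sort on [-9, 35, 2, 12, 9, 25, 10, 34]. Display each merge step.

Divide and conquer:
  Merge [-9] + [35] -> [-9, 35]
  Merge [2] + [12] -> [2, 12]
  Merge [-9, 35] + [2, 12] -> [-9, 2, 12, 35]
  Merge [9] + [25] -> [9, 25]
  Merge [10] + [34] -> [10, 34]
  Merge [9, 25] + [10, 34] -> [9, 10, 25, 34]
  Merge [-9, 2, 12, 35] + [9, 10, 25, 34] -> [-9, 2, 9, 10, 12, 25, 34, 35]


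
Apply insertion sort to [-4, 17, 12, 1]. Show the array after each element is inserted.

First element -4 is already 'sorted'
Insert 17: shifted 0 elements -> [-4, 17, 12, 1]
Insert 12: shifted 1 elements -> [-4, 12, 17, 1]
Insert 1: shifted 2 elements -> [-4, 1, 12, 17]


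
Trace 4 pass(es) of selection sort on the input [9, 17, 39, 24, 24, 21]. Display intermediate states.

Pass 1: Select minimum 9 at index 0, swap -> [9, 17, 39, 24, 24, 21]
Pass 2: Select minimum 17 at index 1, swap -> [9, 17, 39, 24, 24, 21]
Pass 3: Select minimum 21 at index 5, swap -> [9, 17, 21, 24, 24, 39]
Pass 4: Select minimum 24 at index 3, swap -> [9, 17, 21, 24, 24, 39]


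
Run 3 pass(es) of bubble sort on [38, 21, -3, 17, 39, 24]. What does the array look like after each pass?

After pass 1: [21, -3, 17, 38, 24, 39] (4 swaps)
After pass 2: [-3, 17, 21, 24, 38, 39] (3 swaps)
After pass 3: [-3, 17, 21, 24, 38, 39] (0 swaps)
Total swaps: 7


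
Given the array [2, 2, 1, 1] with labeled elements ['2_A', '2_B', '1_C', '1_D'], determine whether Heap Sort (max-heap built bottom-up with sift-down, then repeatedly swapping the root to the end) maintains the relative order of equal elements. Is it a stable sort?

Trace Heap Sort on the labeled array (the key is the number; the letter only tracks identity):
  Build max-heap: [2_A, 2_B, 1_C, 1_D]
  Swap root 2_A to index 3, re-heapify first 3 -> [2_B, 1_D, 1_C, 2_A]
  Swap root 2_B to index 2, re-heapify first 2 -> [1_C, 1_D, 2_B, 2_A]
  Swap root 1_C to index 1, re-heapify first 1 -> [1_D, 1_C, 2_B, 2_A]
Final order: [1_D, 1_C, 2_B, 2_A]
Equal keys:
  value 1: originally 1_C, 1_D; after sorting 1_D, 1_C -> order changed
  value 2: originally 2_A, 2_B; after sorting 2_B, 2_A -> order changed
Equal keys were reordered, so Heap Sort is not stable: heap construction and root-to-end swaps move elements without regard to the original order of equal keys. (One such input is enough; an unstable sort may happen to preserve order on other inputs, but it gives no guarantee.)
Answer: Not stable


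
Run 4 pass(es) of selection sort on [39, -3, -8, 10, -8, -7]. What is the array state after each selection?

Pass 1: Select minimum -8 at index 2, swap -> [-8, -3, 39, 10, -8, -7]
Pass 2: Select minimum -8 at index 4, swap -> [-8, -8, 39, 10, -3, -7]
Pass 3: Select minimum -7 at index 5, swap -> [-8, -8, -7, 10, -3, 39]
Pass 4: Select minimum -3 at index 4, swap -> [-8, -8, -7, -3, 10, 39]


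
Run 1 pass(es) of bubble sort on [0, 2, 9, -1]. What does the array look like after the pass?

After pass 1: [0, 2, -1, 9] (1 swaps)
Total swaps: 1


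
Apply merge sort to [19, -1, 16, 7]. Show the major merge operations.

Divide and conquer:
  Merge [19] + [-1] -> [-1, 19]
  Merge [16] + [7] -> [7, 16]
  Merge [-1, 19] + [7, 16] -> [-1, 7, 16, 19]


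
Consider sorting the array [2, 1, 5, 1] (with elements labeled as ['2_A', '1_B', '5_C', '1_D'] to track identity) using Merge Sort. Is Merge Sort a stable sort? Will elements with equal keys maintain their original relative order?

Trace Merge Sort on the labeled array (the key is the number; the letter only tracks identity):
  Merge [2_A] + [1_B] -> [1_B, 2_A]
  Merge [5_C] + [1_D] -> [1_D, 5_C]
  Merge [1_B, 2_A] + [1_D, 5_C] -> [1_B, 1_D, 2_A, 5_C]
Final order: [1_B, 1_D, 2_A, 5_C]
Equal keys:
  value 1: originally 1_B, 1_D; after sorting 1_B, 1_D -> order preserved
All equal keys kept their original relative order. Merge Sort is stable: when the heads of the two halves are equal the merge takes from the left half first.
Answer: Stable


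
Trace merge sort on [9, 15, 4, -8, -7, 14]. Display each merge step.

Divide and conquer:
  Merge [15] + [4] -> [4, 15]
  Merge [9] + [4, 15] -> [4, 9, 15]
  Merge [-7] + [14] -> [-7, 14]
  Merge [-8] + [-7, 14] -> [-8, -7, 14]
  Merge [4, 9, 15] + [-8, -7, 14] -> [-8, -7, 4, 9, 14, 15]


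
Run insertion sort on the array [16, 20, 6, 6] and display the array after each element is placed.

First element 16 is already 'sorted'
Insert 20: shifted 0 elements -> [16, 20, 6, 6]
Insert 6: shifted 2 elements -> [6, 16, 20, 6]
Insert 6: shifted 2 elements -> [6, 6, 16, 20]


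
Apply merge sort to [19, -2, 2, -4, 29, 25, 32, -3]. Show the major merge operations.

Divide and conquer:
  Merge [19] + [-2] -> [-2, 19]
  Merge [2] + [-4] -> [-4, 2]
  Merge [-2, 19] + [-4, 2] -> [-4, -2, 2, 19]
  Merge [29] + [25] -> [25, 29]
  Merge [32] + [-3] -> [-3, 32]
  Merge [25, 29] + [-3, 32] -> [-3, 25, 29, 32]
  Merge [-4, -2, 2, 19] + [-3, 25, 29, 32] -> [-4, -3, -2, 2, 19, 25, 29, 32]


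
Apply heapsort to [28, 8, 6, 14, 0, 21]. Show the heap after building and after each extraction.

Build heap: [28, 14, 21, 8, 0, 6]
Extract 28: [21, 14, 6, 8, 0, 28]
Extract 21: [14, 8, 6, 0, 21, 28]
Extract 14: [8, 0, 6, 14, 21, 28]
Extract 8: [6, 0, 8, 14, 21, 28]
Extract 6: [0, 6, 8, 14, 21, 28]


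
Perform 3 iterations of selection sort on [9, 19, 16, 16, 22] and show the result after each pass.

Pass 1: Select minimum 9 at index 0, swap -> [9, 19, 16, 16, 22]
Pass 2: Select minimum 16 at index 2, swap -> [9, 16, 19, 16, 22]
Pass 3: Select minimum 16 at index 3, swap -> [9, 16, 16, 19, 22]


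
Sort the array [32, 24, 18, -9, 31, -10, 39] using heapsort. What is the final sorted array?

Build heap: [39, 31, 32, -9, 24, -10, 18]
Extract 39: [32, 31, 18, -9, 24, -10, 39]
Extract 32: [31, 24, 18, -9, -10, 32, 39]
Extract 31: [24, -9, 18, -10, 31, 32, 39]
Extract 24: [18, -9, -10, 24, 31, 32, 39]
Extract 18: [-9, -10, 18, 24, 31, 32, 39]
Extract -9: [-10, -9, 18, 24, 31, 32, 39]


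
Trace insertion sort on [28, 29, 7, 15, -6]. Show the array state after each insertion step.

First element 28 is already 'sorted'
Insert 29: shifted 0 elements -> [28, 29, 7, 15, -6]
Insert 7: shifted 2 elements -> [7, 28, 29, 15, -6]
Insert 15: shifted 2 elements -> [7, 15, 28, 29, -6]
Insert -6: shifted 4 elements -> [-6, 7, 15, 28, 29]


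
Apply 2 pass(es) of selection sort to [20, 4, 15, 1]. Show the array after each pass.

Pass 1: Select minimum 1 at index 3, swap -> [1, 4, 15, 20]
Pass 2: Select minimum 4 at index 1, swap -> [1, 4, 15, 20]


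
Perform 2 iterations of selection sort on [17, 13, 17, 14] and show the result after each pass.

Pass 1: Select minimum 13 at index 1, swap -> [13, 17, 17, 14]
Pass 2: Select minimum 14 at index 3, swap -> [13, 14, 17, 17]


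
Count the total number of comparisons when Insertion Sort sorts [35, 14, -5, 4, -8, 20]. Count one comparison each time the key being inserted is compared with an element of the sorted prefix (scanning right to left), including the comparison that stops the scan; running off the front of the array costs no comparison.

Insert 14: 35 > 14 (shift), reached front = 1 comparison(s) -> [14, 35, -5, 4, -8, 20]
Insert -5: 35 > -5 (shift), 14 > -5 (shift), reached front = 2 comparison(s) -> [-5, 14, 35, 4, -8, 20]
Insert 4: 35 > 4 (shift), 14 > 4 (shift), -5 <= 4 (stop) = 3 comparison(s) -> [-5, 4, 14, 35, -8, 20]
Insert -8: 35 > -8 (shift), 14 > -8 (shift), 4 > -8 (shift), -5 > -8 (shift), reached front = 4 comparison(s) -> [-8, -5, 4, 14, 35, 20]
Insert 20: 35 > 20 (shift), 14 <= 20 (stop) = 2 comparison(s) -> [-8, -5, 4, 14, 20, 35]
Total comparisons: 1 + 2 + 3 + 4 + 2 = 12


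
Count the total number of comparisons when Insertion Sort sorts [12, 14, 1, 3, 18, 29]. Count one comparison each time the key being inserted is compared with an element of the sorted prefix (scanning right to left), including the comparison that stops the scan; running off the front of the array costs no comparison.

Insert 14: 12 <= 14 (stop) = 1 comparison(s) -> [12, 14, 1, 3, 18, 29]
Insert 1: 14 > 1 (shift), 12 > 1 (shift), reached front = 2 comparison(s) -> [1, 12, 14, 3, 18, 29]
Insert 3: 14 > 3 (shift), 12 > 3 (shift), 1 <= 3 (stop) = 3 comparison(s) -> [1, 3, 12, 14, 18, 29]
Insert 18: 14 <= 18 (stop) = 1 comparison(s) -> [1, 3, 12, 14, 18, 29]
Insert 29: 18 <= 29 (stop) = 1 comparison(s) -> [1, 3, 12, 14, 18, 29]
Total comparisons: 1 + 2 + 3 + 1 + 1 = 8


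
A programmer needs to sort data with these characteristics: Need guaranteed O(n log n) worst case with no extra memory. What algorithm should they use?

Best choice: Heapsort
Reason: Heapsort is O(n log n) worst case and sorts in-place; quicksort can degrade to O(n^2)


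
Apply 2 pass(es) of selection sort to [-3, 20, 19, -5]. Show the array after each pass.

Pass 1: Select minimum -5 at index 3, swap -> [-5, 20, 19, -3]
Pass 2: Select minimum -3 at index 3, swap -> [-5, -3, 19, 20]


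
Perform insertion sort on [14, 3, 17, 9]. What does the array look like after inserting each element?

First element 14 is already 'sorted'
Insert 3: shifted 1 elements -> [3, 14, 17, 9]
Insert 17: shifted 0 elements -> [3, 14, 17, 9]
Insert 9: shifted 2 elements -> [3, 9, 14, 17]


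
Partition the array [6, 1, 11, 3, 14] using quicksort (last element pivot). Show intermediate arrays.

Partition 1: pivot=14 at index 4 -> [6, 1, 11, 3, 14]
Partition 2: pivot=3 at index 1 -> [1, 3, 11, 6, 14]
Partition 3: pivot=6 at index 2 -> [1, 3, 6, 11, 14]


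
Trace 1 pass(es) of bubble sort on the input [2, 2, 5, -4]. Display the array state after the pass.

After pass 1: [2, 2, -4, 5] (1 swaps)
Total swaps: 1


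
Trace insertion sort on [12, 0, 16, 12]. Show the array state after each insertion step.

First element 12 is already 'sorted'
Insert 0: shifted 1 elements -> [0, 12, 16, 12]
Insert 16: shifted 0 elements -> [0, 12, 16, 12]
Insert 12: shifted 1 elements -> [0, 12, 12, 16]


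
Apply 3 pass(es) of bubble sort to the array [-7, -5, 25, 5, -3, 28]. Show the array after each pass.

After pass 1: [-7, -5, 5, -3, 25, 28] (2 swaps)
After pass 2: [-7, -5, -3, 5, 25, 28] (1 swaps)
After pass 3: [-7, -5, -3, 5, 25, 28] (0 swaps)
Total swaps: 3


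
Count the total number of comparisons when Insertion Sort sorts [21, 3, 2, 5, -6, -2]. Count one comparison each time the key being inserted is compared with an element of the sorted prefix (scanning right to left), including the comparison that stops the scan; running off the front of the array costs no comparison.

Insert 3: 21 > 3 (shift), reached front = 1 comparison(s) -> [3, 21, 2, 5, -6, -2]
Insert 2: 21 > 2 (shift), 3 > 2 (shift), reached front = 2 comparison(s) -> [2, 3, 21, 5, -6, -2]
Insert 5: 21 > 5 (shift), 3 <= 5 (stop) = 2 comparison(s) -> [2, 3, 5, 21, -6, -2]
Insert -6: 21 > -6 (shift), 5 > -6 (shift), 3 > -6 (shift), 2 > -6 (shift), reached front = 4 comparison(s) -> [-6, 2, 3, 5, 21, -2]
Insert -2: 21 > -2 (shift), 5 > -2 (shift), 3 > -2 (shift), 2 > -2 (shift), -6 <= -2 (stop) = 5 comparison(s) -> [-6, -2, 2, 3, 5, 21]
Total comparisons: 1 + 2 + 2 + 4 + 5 = 14


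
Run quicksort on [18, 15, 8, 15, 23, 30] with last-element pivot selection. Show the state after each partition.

Partition 1: pivot=30 at index 5 -> [18, 15, 8, 15, 23, 30]
Partition 2: pivot=23 at index 4 -> [18, 15, 8, 15, 23, 30]
Partition 3: pivot=15 at index 2 -> [15, 8, 15, 18, 23, 30]
Partition 4: pivot=8 at index 0 -> [8, 15, 15, 18, 23, 30]


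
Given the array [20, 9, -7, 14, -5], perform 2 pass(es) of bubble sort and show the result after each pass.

After pass 1: [9, -7, 14, -5, 20] (4 swaps)
After pass 2: [-7, 9, -5, 14, 20] (2 swaps)
Total swaps: 6


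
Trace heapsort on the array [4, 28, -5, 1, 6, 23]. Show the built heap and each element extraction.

Build heap: [28, 6, 23, 1, 4, -5]
Extract 28: [23, 6, -5, 1, 4, 28]
Extract 23: [6, 4, -5, 1, 23, 28]
Extract 6: [4, 1, -5, 6, 23, 28]
Extract 4: [1, -5, 4, 6, 23, 28]
Extract 1: [-5, 1, 4, 6, 23, 28]


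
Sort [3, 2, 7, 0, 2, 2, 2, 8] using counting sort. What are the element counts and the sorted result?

Count array: [1, 0, 4, 1, 0, 0, 0, 1, 1]
(count[i] = number of elements equal to i)
Cumulative count: [1, 1, 5, 6, 6, 6, 6, 7, 8]
Sorted: [0, 2, 2, 2, 2, 3, 7, 8]


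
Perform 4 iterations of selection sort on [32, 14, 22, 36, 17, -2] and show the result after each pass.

Pass 1: Select minimum -2 at index 5, swap -> [-2, 14, 22, 36, 17, 32]
Pass 2: Select minimum 14 at index 1, swap -> [-2, 14, 22, 36, 17, 32]
Pass 3: Select minimum 17 at index 4, swap -> [-2, 14, 17, 36, 22, 32]
Pass 4: Select minimum 22 at index 4, swap -> [-2, 14, 17, 22, 36, 32]


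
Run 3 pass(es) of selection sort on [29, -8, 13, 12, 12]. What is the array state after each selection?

Pass 1: Select minimum -8 at index 1, swap -> [-8, 29, 13, 12, 12]
Pass 2: Select minimum 12 at index 3, swap -> [-8, 12, 13, 29, 12]
Pass 3: Select minimum 12 at index 4, swap -> [-8, 12, 12, 29, 13]


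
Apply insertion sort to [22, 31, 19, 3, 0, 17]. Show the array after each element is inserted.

First element 22 is already 'sorted'
Insert 31: shifted 0 elements -> [22, 31, 19, 3, 0, 17]
Insert 19: shifted 2 elements -> [19, 22, 31, 3, 0, 17]
Insert 3: shifted 3 elements -> [3, 19, 22, 31, 0, 17]
Insert 0: shifted 4 elements -> [0, 3, 19, 22, 31, 17]
Insert 17: shifted 3 elements -> [0, 3, 17, 19, 22, 31]


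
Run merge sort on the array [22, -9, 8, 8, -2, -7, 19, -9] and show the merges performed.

Divide and conquer:
  Merge [22] + [-9] -> [-9, 22]
  Merge [8] + [8] -> [8, 8]
  Merge [-9, 22] + [8, 8] -> [-9, 8, 8, 22]
  Merge [-2] + [-7] -> [-7, -2]
  Merge [19] + [-9] -> [-9, 19]
  Merge [-7, -2] + [-9, 19] -> [-9, -7, -2, 19]
  Merge [-9, 8, 8, 22] + [-9, -7, -2, 19] -> [-9, -9, -7, -2, 8, 8, 19, 22]


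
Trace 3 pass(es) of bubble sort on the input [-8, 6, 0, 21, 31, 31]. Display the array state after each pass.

After pass 1: [-8, 0, 6, 21, 31, 31] (1 swaps)
After pass 2: [-8, 0, 6, 21, 31, 31] (0 swaps)
After pass 3: [-8, 0, 6, 21, 31, 31] (0 swaps)
Total swaps: 1


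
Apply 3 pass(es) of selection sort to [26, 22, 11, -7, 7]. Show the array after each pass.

Pass 1: Select minimum -7 at index 3, swap -> [-7, 22, 11, 26, 7]
Pass 2: Select minimum 7 at index 4, swap -> [-7, 7, 11, 26, 22]
Pass 3: Select minimum 11 at index 2, swap -> [-7, 7, 11, 26, 22]


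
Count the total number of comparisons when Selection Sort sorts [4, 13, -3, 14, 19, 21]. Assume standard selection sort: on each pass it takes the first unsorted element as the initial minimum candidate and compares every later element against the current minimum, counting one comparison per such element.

Pass 1: scan indices 1..5 for the minimum = 5 comparison(s); min is -3, place at index 0 -> [-3, 13, 4, 14, 19, 21]
Pass 2: scan indices 2..5 for the minimum = 4 comparison(s); min is 4, place at index 1 -> [-3, 4, 13, 14, 19, 21]
Pass 3: scan indices 3..5 for the minimum = 3 comparison(s); min is 13, place at index 2 -> [-3, 4, 13, 14, 19, 21]
Pass 4: scan indices 4..5 for the minimum = 2 comparison(s); min is 14, place at index 3 -> [-3, 4, 13, 14, 19, 21]
Pass 5: scan indices 5..5 for the minimum = 1 comparison(s); min is 19, place at index 4 -> [-3, 4, 13, 14, 19, 21]
Selection sort always scans the whole unsorted suffix, so the count is (n-1) + (n-2) + ... + 1 = n(n-1)/2 = 6*5/2 = 15 regardless of the input order.
Total comparisons: 5 + 4 + 3 + 2 + 1 = 15


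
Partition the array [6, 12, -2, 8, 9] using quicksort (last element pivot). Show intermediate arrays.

Partition 1: pivot=9 at index 3 -> [6, -2, 8, 9, 12]
Partition 2: pivot=8 at index 2 -> [6, -2, 8, 9, 12]
Partition 3: pivot=-2 at index 0 -> [-2, 6, 8, 9, 12]


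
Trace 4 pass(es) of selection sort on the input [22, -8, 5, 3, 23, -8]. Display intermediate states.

Pass 1: Select minimum -8 at index 1, swap -> [-8, 22, 5, 3, 23, -8]
Pass 2: Select minimum -8 at index 5, swap -> [-8, -8, 5, 3, 23, 22]
Pass 3: Select minimum 3 at index 3, swap -> [-8, -8, 3, 5, 23, 22]
Pass 4: Select minimum 5 at index 3, swap -> [-8, -8, 3, 5, 23, 22]


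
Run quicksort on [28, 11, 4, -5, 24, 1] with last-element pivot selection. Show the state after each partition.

Partition 1: pivot=1 at index 1 -> [-5, 1, 4, 28, 24, 11]
Partition 2: pivot=11 at index 3 -> [-5, 1, 4, 11, 24, 28]
Partition 3: pivot=28 at index 5 -> [-5, 1, 4, 11, 24, 28]


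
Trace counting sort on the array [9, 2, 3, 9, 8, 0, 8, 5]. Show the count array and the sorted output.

Count array: [1, 0, 1, 1, 0, 1, 0, 0, 2, 2]
(count[i] = number of elements equal to i)
Cumulative count: [1, 1, 2, 3, 3, 4, 4, 4, 6, 8]
Sorted: [0, 2, 3, 5, 8, 8, 9, 9]


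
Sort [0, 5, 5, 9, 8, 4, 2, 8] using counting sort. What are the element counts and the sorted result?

Count array: [1, 0, 1, 0, 1, 2, 0, 0, 2, 1]
(count[i] = number of elements equal to i)
Cumulative count: [1, 1, 2, 2, 3, 5, 5, 5, 7, 8]
Sorted: [0, 2, 4, 5, 5, 8, 8, 9]


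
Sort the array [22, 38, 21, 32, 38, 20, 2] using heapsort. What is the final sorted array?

Build heap: [38, 38, 21, 32, 22, 20, 2]
Extract 38: [38, 32, 21, 2, 22, 20, 38]
Extract 38: [32, 22, 21, 2, 20, 38, 38]
Extract 32: [22, 20, 21, 2, 32, 38, 38]
Extract 22: [21, 20, 2, 22, 32, 38, 38]
Extract 21: [20, 2, 21, 22, 32, 38, 38]
Extract 20: [2, 20, 21, 22, 32, 38, 38]


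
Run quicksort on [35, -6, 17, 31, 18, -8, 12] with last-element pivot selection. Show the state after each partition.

Partition 1: pivot=12 at index 2 -> [-6, -8, 12, 31, 18, 35, 17]
Partition 2: pivot=-8 at index 0 -> [-8, -6, 12, 31, 18, 35, 17]
Partition 3: pivot=17 at index 3 -> [-8, -6, 12, 17, 18, 35, 31]
Partition 4: pivot=31 at index 5 -> [-8, -6, 12, 17, 18, 31, 35]


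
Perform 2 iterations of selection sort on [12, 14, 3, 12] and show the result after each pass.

Pass 1: Select minimum 3 at index 2, swap -> [3, 14, 12, 12]
Pass 2: Select minimum 12 at index 2, swap -> [3, 12, 14, 12]


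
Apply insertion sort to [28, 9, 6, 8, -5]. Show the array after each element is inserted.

First element 28 is already 'sorted'
Insert 9: shifted 1 elements -> [9, 28, 6, 8, -5]
Insert 6: shifted 2 elements -> [6, 9, 28, 8, -5]
Insert 8: shifted 2 elements -> [6, 8, 9, 28, -5]
Insert -5: shifted 4 elements -> [-5, 6, 8, 9, 28]


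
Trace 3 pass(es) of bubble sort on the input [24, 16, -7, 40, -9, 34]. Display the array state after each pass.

After pass 1: [16, -7, 24, -9, 34, 40] (4 swaps)
After pass 2: [-7, 16, -9, 24, 34, 40] (2 swaps)
After pass 3: [-7, -9, 16, 24, 34, 40] (1 swaps)
Total swaps: 7


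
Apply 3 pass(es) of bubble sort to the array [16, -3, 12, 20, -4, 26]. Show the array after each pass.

After pass 1: [-3, 12, 16, -4, 20, 26] (3 swaps)
After pass 2: [-3, 12, -4, 16, 20, 26] (1 swaps)
After pass 3: [-3, -4, 12, 16, 20, 26] (1 swaps)
Total swaps: 5


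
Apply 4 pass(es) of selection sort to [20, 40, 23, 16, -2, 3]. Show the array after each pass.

Pass 1: Select minimum -2 at index 4, swap -> [-2, 40, 23, 16, 20, 3]
Pass 2: Select minimum 3 at index 5, swap -> [-2, 3, 23, 16, 20, 40]
Pass 3: Select minimum 16 at index 3, swap -> [-2, 3, 16, 23, 20, 40]
Pass 4: Select minimum 20 at index 4, swap -> [-2, 3, 16, 20, 23, 40]


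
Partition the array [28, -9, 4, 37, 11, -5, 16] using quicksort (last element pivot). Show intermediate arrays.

Partition 1: pivot=16 at index 4 -> [-9, 4, 11, -5, 16, 37, 28]
Partition 2: pivot=-5 at index 1 -> [-9, -5, 11, 4, 16, 37, 28]
Partition 3: pivot=4 at index 2 -> [-9, -5, 4, 11, 16, 37, 28]
Partition 4: pivot=28 at index 5 -> [-9, -5, 4, 11, 16, 28, 37]


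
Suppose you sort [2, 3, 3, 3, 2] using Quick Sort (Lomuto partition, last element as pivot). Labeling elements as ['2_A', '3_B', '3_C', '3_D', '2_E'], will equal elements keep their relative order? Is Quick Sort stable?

Trace Quick Sort on the labeled array (the key is the number; the letter only tracks identity):
  Partition indices 0..4 around pivot 2_E -> [2_A, 2_E, 3_C, 3_D, 3_B]
  Partition indices 2..4 around pivot 3_B -> [2_A, 2_E, 3_C, 3_D, 3_B]
  Partition indices 2..3 around pivot 3_D -> [2_A, 2_E, 3_C, 3_D, 3_B]
Final order: [2_A, 2_E, 3_C, 3_D, 3_B]
Equal keys:
  value 2: originally 2_A, 2_E; after sorting 2_A, 2_E -> order preserved
  value 3: originally 3_B, 3_C, 3_D; after sorting 3_C, 3_D, 3_B -> order changed
Equal keys were reordered, so Quick Sort is not stable: partition swaps elements across long distances and can reorder equal keys. (One such input is enough; an unstable sort may happen to preserve order on other inputs, but it gives no guarantee.)
Answer: Not stable


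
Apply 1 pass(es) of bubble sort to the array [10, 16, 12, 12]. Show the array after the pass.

After pass 1: [10, 12, 12, 16] (2 swaps)
Total swaps: 2


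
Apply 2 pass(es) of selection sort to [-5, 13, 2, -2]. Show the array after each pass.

Pass 1: Select minimum -5 at index 0, swap -> [-5, 13, 2, -2]
Pass 2: Select minimum -2 at index 3, swap -> [-5, -2, 2, 13]


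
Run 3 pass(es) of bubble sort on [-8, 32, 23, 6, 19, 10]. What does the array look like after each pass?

After pass 1: [-8, 23, 6, 19, 10, 32] (4 swaps)
After pass 2: [-8, 6, 19, 10, 23, 32] (3 swaps)
After pass 3: [-8, 6, 10, 19, 23, 32] (1 swaps)
Total swaps: 8


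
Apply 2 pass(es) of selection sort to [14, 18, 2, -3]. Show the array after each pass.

Pass 1: Select minimum -3 at index 3, swap -> [-3, 18, 2, 14]
Pass 2: Select minimum 2 at index 2, swap -> [-3, 2, 18, 14]


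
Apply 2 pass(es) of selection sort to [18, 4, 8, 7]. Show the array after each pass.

Pass 1: Select minimum 4 at index 1, swap -> [4, 18, 8, 7]
Pass 2: Select minimum 7 at index 3, swap -> [4, 7, 8, 18]


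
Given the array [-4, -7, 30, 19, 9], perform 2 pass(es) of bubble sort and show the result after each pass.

After pass 1: [-7, -4, 19, 9, 30] (3 swaps)
After pass 2: [-7, -4, 9, 19, 30] (1 swaps)
Total swaps: 4


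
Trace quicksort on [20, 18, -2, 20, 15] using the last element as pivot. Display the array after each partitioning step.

Partition 1: pivot=15 at index 1 -> [-2, 15, 20, 20, 18]
Partition 2: pivot=18 at index 2 -> [-2, 15, 18, 20, 20]
Partition 3: pivot=20 at index 4 -> [-2, 15, 18, 20, 20]


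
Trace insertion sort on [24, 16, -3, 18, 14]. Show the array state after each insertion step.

First element 24 is already 'sorted'
Insert 16: shifted 1 elements -> [16, 24, -3, 18, 14]
Insert -3: shifted 2 elements -> [-3, 16, 24, 18, 14]
Insert 18: shifted 1 elements -> [-3, 16, 18, 24, 14]
Insert 14: shifted 3 elements -> [-3, 14, 16, 18, 24]


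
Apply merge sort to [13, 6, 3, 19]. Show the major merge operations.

Divide and conquer:
  Merge [13] + [6] -> [6, 13]
  Merge [3] + [19] -> [3, 19]
  Merge [6, 13] + [3, 19] -> [3, 6, 13, 19]


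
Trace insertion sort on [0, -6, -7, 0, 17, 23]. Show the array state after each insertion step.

First element 0 is already 'sorted'
Insert -6: shifted 1 elements -> [-6, 0, -7, 0, 17, 23]
Insert -7: shifted 2 elements -> [-7, -6, 0, 0, 17, 23]
Insert 0: shifted 0 elements -> [-7, -6, 0, 0, 17, 23]
Insert 17: shifted 0 elements -> [-7, -6, 0, 0, 17, 23]
Insert 23: shifted 0 elements -> [-7, -6, 0, 0, 17, 23]


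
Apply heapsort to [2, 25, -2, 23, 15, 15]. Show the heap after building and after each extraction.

Build heap: [25, 23, 15, 2, 15, -2]
Extract 25: [23, 15, 15, 2, -2, 25]
Extract 23: [15, 2, 15, -2, 23, 25]
Extract 15: [15, 2, -2, 15, 23, 25]
Extract 15: [2, -2, 15, 15, 23, 25]
Extract 2: [-2, 2, 15, 15, 23, 25]


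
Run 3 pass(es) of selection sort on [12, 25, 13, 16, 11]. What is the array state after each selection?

Pass 1: Select minimum 11 at index 4, swap -> [11, 25, 13, 16, 12]
Pass 2: Select minimum 12 at index 4, swap -> [11, 12, 13, 16, 25]
Pass 3: Select minimum 13 at index 2, swap -> [11, 12, 13, 16, 25]


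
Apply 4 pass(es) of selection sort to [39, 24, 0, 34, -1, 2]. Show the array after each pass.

Pass 1: Select minimum -1 at index 4, swap -> [-1, 24, 0, 34, 39, 2]
Pass 2: Select minimum 0 at index 2, swap -> [-1, 0, 24, 34, 39, 2]
Pass 3: Select minimum 2 at index 5, swap -> [-1, 0, 2, 34, 39, 24]
Pass 4: Select minimum 24 at index 5, swap -> [-1, 0, 2, 24, 39, 34]


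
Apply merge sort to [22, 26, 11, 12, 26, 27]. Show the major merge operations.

Divide and conquer:
  Merge [26] + [11] -> [11, 26]
  Merge [22] + [11, 26] -> [11, 22, 26]
  Merge [26] + [27] -> [26, 27]
  Merge [12] + [26, 27] -> [12, 26, 27]
  Merge [11, 22, 26] + [12, 26, 27] -> [11, 12, 22, 26, 26, 27]


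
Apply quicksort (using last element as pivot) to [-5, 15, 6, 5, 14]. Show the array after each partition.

Partition 1: pivot=14 at index 3 -> [-5, 6, 5, 14, 15]
Partition 2: pivot=5 at index 1 -> [-5, 5, 6, 14, 15]


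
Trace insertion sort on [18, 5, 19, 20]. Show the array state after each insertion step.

First element 18 is already 'sorted'
Insert 5: shifted 1 elements -> [5, 18, 19, 20]
Insert 19: shifted 0 elements -> [5, 18, 19, 20]
Insert 20: shifted 0 elements -> [5, 18, 19, 20]


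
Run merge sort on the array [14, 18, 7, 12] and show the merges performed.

Divide and conquer:
  Merge [14] + [18] -> [14, 18]
  Merge [7] + [12] -> [7, 12]
  Merge [14, 18] + [7, 12] -> [7, 12, 14, 18]


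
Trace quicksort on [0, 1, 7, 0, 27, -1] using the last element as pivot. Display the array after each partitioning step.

Partition 1: pivot=-1 at index 0 -> [-1, 1, 7, 0, 27, 0]
Partition 2: pivot=0 at index 2 -> [-1, 0, 0, 1, 27, 7]
Partition 3: pivot=7 at index 4 -> [-1, 0, 0, 1, 7, 27]


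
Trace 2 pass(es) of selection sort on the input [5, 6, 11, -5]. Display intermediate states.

Pass 1: Select minimum -5 at index 3, swap -> [-5, 6, 11, 5]
Pass 2: Select minimum 5 at index 3, swap -> [-5, 5, 11, 6]


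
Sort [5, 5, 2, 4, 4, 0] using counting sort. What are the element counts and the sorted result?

Count array: [1, 0, 1, 0, 2, 2]
(count[i] = number of elements equal to i)
Cumulative count: [1, 1, 2, 2, 4, 6]
Sorted: [0, 2, 4, 4, 5, 5]


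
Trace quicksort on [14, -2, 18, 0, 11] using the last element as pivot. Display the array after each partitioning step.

Partition 1: pivot=11 at index 2 -> [-2, 0, 11, 14, 18]
Partition 2: pivot=0 at index 1 -> [-2, 0, 11, 14, 18]
Partition 3: pivot=18 at index 4 -> [-2, 0, 11, 14, 18]


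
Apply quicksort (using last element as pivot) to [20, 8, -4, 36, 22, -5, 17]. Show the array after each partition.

Partition 1: pivot=17 at index 3 -> [8, -4, -5, 17, 22, 20, 36]
Partition 2: pivot=-5 at index 0 -> [-5, -4, 8, 17, 22, 20, 36]
Partition 3: pivot=8 at index 2 -> [-5, -4, 8, 17, 22, 20, 36]
Partition 4: pivot=36 at index 6 -> [-5, -4, 8, 17, 22, 20, 36]
Partition 5: pivot=20 at index 4 -> [-5, -4, 8, 17, 20, 22, 36]
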